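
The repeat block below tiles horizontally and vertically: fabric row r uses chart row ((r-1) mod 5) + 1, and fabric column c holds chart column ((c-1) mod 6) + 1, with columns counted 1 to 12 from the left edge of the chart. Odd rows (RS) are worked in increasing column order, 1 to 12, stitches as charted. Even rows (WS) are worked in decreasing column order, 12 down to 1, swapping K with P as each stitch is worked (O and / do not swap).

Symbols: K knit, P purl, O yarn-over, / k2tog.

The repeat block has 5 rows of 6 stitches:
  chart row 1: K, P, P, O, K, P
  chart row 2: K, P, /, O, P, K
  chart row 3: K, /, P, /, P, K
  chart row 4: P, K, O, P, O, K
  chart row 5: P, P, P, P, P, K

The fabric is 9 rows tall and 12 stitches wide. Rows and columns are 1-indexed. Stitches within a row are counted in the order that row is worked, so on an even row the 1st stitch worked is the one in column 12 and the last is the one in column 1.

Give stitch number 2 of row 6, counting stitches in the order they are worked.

== STITCH ==
P

Derivation:
Row 6: (6-1) mod 5 = 0, so use chart row 1. Even row -> WS.
Chart row 1 tiled across columns 1-12: K P P O K P K P P O K P
WS row: flip the tiled sequence (start at column 12) and apply K<->P; O and / stay.
Row 6 as worked: K P O K K P K P O K K P
The 2nd stitch worked is P.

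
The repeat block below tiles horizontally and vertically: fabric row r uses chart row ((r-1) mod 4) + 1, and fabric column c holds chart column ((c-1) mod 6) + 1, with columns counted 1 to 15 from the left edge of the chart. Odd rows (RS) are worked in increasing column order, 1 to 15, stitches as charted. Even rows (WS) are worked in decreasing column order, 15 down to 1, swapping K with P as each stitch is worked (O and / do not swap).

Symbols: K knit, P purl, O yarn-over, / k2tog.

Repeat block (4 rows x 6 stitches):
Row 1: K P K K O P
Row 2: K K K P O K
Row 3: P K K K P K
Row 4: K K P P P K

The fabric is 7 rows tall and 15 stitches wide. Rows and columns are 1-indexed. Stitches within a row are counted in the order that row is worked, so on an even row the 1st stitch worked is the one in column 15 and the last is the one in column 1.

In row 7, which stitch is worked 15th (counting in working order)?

Row 7: (7-1) mod 4 = 2, so use chart row 3. Odd row -> RS.
Chart row 3 tiled across columns 1-15: P K K K P K P K K K P K P K K
Right side: take the tiled row as-is (worked left to right from column 1).
Counting 15 along the worked row gives K.

== STITCH ==
K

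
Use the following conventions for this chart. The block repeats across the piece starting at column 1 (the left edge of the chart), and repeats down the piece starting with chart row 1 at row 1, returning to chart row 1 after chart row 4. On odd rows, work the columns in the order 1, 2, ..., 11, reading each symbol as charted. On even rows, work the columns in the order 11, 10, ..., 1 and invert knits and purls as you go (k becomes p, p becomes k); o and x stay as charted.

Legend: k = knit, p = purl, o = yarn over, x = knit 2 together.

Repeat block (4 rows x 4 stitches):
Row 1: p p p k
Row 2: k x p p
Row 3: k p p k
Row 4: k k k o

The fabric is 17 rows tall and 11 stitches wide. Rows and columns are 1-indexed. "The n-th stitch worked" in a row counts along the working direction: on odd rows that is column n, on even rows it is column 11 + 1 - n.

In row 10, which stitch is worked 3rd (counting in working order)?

== STITCH ==
p

Derivation:
Row 10 uses chart row ((10-1) mod 4)+1 = 2. Row 10 is even, so WS.
Chart row 2 tiled across columns 1-11: k x p p k x p p k x p
WS: work from column 11 back to column 1 (reverse the tiled row), swapping k<->p (o and x unchanged).
Row 10 as worked: k x p k k x p k k x p
Counting 3 along the worked row gives p.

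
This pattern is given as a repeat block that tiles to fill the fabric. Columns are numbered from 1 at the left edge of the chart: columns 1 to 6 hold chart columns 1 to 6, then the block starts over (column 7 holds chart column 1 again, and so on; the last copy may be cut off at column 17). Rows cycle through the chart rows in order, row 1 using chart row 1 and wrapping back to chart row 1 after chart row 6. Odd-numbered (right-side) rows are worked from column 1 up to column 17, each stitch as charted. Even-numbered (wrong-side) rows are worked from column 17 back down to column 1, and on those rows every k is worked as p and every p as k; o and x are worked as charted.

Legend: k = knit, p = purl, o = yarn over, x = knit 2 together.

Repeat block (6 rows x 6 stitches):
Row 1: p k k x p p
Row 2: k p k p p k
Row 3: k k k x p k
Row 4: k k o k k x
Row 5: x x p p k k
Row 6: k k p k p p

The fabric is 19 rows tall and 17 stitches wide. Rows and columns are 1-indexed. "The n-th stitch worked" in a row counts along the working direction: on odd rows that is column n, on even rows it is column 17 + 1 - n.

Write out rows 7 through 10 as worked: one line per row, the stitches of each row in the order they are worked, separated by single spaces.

== ROWS AS WORKED ==
p k k x p p p k k x p p p k k x p
k k p k p p k k p k p p k k p k p
k k k x p k k k k x p k k k k x p
p p o p p x p p o p p x p p o p p

Derivation:
Row 7: chart row 1, RS - tile across columns 1-17 and work as-is.
Row 8: chart row 2, WS - tiled (columns 1-17): k p k p p k k p k p p k k p k p p; work from column 17 back to 1 with k<->p swapped.
Row 9: chart row 3, RS - tile across columns 1-17 and work as-is.
Row 10: chart row 4, WS - tiled (columns 1-17): k k o k k x k k o k k x k k o k k; work from column 17 back to 1 with k<->p swapped.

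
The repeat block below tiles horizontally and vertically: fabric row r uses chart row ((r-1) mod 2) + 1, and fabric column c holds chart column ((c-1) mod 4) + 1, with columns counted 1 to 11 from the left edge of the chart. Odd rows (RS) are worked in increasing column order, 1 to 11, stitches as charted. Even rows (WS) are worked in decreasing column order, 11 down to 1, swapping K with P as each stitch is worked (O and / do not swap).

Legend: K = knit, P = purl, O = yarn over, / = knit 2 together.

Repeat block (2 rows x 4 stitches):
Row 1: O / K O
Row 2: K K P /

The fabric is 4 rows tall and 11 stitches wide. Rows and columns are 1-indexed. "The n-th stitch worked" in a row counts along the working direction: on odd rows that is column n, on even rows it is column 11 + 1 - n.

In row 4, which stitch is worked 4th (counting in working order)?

== STITCH ==
/

Derivation:
For row 4: chart row = ((4-1) mod 2) + 1 = 2; this is a WS (even) row.
Chart row 2 tiled across columns 1-11: K K P / K K P / K K P
WS: work from column 11 back to column 1 (reverse the tiled row), swapping K<->P (O and / unchanged).
Row 4 as worked: K P P / K P P / K P P
The 4th stitch worked is /.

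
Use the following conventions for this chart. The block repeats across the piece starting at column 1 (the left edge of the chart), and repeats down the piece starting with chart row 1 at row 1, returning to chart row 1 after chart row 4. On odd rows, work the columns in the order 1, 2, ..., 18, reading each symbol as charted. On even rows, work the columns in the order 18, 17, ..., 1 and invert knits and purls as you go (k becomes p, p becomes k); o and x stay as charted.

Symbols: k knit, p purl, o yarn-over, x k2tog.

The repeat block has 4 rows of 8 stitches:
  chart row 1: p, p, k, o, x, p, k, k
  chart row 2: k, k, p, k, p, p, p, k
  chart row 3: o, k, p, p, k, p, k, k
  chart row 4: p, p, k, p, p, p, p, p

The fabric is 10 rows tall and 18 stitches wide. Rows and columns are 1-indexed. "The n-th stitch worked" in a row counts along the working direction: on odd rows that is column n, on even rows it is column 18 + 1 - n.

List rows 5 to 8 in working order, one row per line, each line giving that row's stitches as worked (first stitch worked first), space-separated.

== ROWS AS WORKED ==
p p k o x p k k p p k o x p k k p p
p p p k k k p k p p p k k k p k p p
o k p p k p k k o k p p k p k k o k
k k k k k k k p k k k k k k k p k k

Derivation:
Row 5: chart row 1, RS - tile across columns 1-18 and work as-is.
Row 6: chart row 2, WS - tiled (columns 1-18): k k p k p p p k k k p k p p p k k k; work from column 18 back to 1 with k<->p swapped.
Row 7: chart row 3, RS - tile across columns 1-18 and work as-is.
Row 8: chart row 4, WS - tiled (columns 1-18): p p k p p p p p p p k p p p p p p p; work from column 18 back to 1 with k<->p swapped.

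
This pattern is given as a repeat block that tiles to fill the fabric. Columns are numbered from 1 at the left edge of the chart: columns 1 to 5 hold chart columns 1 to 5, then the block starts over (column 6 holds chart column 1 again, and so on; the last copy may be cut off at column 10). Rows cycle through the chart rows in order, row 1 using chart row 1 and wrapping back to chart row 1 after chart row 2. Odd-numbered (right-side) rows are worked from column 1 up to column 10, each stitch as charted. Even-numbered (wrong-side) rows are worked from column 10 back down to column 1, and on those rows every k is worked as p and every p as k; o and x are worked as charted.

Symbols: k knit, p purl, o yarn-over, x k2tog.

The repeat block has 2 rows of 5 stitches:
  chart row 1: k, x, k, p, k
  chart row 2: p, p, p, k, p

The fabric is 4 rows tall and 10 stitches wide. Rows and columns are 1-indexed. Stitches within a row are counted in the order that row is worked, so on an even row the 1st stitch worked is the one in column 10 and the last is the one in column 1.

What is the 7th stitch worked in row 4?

Row 4 uses chart row ((4-1) mod 2)+1 = 2. Row 4 is even, so WS.
Chart row 2 tiled across columns 1-10: p p p k p p p p k p
Wrong side: read the tiled row from column 10 down to 1 and exchange k with p (leave o, x).
Row 4 as worked: k p k k k k p k k k
The 7th stitch worked is p.

Stitch:
p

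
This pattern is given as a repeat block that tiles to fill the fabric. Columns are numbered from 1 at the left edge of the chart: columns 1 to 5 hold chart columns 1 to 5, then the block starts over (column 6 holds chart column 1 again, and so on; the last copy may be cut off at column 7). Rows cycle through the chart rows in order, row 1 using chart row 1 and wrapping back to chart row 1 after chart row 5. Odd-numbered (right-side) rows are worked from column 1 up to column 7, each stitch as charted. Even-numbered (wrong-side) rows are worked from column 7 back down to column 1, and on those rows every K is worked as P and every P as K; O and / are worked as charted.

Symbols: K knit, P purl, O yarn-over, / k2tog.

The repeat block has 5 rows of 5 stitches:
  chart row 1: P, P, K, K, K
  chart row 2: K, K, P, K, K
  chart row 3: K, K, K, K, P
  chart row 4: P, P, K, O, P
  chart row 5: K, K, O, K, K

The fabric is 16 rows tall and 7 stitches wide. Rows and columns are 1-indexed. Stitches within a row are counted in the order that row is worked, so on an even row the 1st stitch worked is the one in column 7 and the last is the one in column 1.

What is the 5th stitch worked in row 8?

Row 8: (8-1) mod 5 = 2, so use chart row 3. Even row -> WS.
Chart row 3 tiled across columns 1-7: K K K K P K K
Wrong side: read the tiled row from column 7 down to 1 and exchange K with P (leave O, /).
Row 8 as worked: P P K P P P P
The 5th stitch worked is P.

== STITCH ==
P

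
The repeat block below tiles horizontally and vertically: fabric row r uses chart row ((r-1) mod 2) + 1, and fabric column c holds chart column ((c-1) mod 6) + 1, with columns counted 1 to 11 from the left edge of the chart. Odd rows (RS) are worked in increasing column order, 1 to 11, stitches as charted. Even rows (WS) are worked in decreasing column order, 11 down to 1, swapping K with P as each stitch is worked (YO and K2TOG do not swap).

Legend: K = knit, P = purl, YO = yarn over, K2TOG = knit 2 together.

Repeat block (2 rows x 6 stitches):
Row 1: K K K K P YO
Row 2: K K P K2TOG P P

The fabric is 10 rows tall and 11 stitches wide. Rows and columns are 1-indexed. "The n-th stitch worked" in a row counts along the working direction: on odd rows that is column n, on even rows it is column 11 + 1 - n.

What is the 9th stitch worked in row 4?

For row 4: chart row = ((4-1) mod 2) + 1 = 2; this is a WS (even) row.
Chart row 2 tiled across columns 1-11: K K P K2TOG P P K K P K2TOG P
WS: work from column 11 back to column 1 (reverse the tiled row), swapping K<->P (YO and K2TOG unchanged).
Row 4 as worked: K K2TOG K P P K K K2TOG K P P
The 9th stitch worked is K.

Stitch:
K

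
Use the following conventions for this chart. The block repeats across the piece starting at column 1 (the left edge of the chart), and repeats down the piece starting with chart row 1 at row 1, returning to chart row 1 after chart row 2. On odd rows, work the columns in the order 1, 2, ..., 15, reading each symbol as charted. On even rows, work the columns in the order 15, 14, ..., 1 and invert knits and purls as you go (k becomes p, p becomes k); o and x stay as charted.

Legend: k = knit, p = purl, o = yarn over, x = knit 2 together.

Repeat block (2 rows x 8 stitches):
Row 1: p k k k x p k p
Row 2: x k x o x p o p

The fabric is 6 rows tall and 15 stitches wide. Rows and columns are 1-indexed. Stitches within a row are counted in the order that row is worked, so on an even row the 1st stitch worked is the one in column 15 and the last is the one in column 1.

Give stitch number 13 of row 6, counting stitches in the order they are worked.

Result:
x

Derivation:
Row 6 uses chart row ((6-1) mod 2)+1 = 2. Row 6 is even, so WS.
Chart row 2 tiled across columns 1-15: x k x o x p o p x k x o x p o
WS row: flip the tiled sequence (start at column 15) and apply k<->p; o and x stay.
Row 6 as worked: o k x o x p x k o k x o x p x
Counting 13 along the worked row gives x.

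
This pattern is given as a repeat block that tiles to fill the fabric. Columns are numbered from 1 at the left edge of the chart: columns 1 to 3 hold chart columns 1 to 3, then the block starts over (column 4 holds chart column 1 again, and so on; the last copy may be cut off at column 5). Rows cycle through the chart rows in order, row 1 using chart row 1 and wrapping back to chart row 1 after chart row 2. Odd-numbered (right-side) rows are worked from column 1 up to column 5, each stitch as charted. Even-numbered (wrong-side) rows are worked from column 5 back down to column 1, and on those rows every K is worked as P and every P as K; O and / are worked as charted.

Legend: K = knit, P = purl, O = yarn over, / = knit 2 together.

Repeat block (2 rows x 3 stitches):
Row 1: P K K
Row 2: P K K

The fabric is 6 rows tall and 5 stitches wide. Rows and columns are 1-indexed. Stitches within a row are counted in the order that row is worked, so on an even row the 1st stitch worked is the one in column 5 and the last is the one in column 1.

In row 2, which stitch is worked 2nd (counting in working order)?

Row 2: (2-1) mod 2 = 1, so use chart row 2. Even row -> WS.
Chart row 2 tiled across columns 1-5: P K K P K
Wrong side: read the tiled row from column 5 down to 1 and exchange K with P (leave O, /).
Row 2 as worked: P K P P K
The 2nd stitch worked is K.

== STITCH ==
K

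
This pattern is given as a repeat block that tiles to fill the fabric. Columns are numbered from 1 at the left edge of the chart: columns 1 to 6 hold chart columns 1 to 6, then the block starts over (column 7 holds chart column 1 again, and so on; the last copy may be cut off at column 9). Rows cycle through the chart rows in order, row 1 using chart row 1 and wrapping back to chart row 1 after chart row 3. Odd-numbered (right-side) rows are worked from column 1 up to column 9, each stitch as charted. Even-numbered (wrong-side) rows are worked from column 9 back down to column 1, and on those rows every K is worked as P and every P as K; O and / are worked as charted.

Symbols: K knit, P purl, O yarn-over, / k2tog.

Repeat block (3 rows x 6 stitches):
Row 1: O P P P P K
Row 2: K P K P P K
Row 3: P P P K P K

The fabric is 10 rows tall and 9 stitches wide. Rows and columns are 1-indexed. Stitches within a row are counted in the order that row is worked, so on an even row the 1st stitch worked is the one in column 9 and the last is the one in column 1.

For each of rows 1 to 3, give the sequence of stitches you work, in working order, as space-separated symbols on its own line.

Rows as worked:
O P P P P K O P P
P K P P K K P K P
P P P K P K P P P

Derivation:
Row 1: chart row 1, RS - tile across columns 1-9 and work as-is.
Row 2: chart row 2, WS - tiled (columns 1-9): K P K P P K K P K; work from column 9 back to 1 with K<->P swapped.
Row 3: chart row 3, RS - tile across columns 1-9 and work as-is.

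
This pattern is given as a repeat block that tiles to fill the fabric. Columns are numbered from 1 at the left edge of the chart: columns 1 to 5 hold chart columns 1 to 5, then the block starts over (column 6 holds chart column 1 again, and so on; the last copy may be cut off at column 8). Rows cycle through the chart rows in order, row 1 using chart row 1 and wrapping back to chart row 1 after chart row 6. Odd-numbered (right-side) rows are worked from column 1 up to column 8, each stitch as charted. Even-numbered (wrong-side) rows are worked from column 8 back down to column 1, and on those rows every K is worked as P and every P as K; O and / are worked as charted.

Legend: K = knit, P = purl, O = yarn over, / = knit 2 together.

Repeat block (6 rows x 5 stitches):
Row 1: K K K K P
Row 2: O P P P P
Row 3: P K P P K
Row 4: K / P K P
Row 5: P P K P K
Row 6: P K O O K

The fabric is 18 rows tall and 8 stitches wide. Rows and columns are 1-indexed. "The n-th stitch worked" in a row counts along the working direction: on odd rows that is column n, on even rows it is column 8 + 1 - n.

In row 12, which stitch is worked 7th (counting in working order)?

For row 12: chart row = ((12-1) mod 6) + 1 = 6; this is a WS (even) row.
Chart row 6 tiled across columns 1-8: P K O O K P K O
Wrong side: read the tiled row from column 8 down to 1 and exchange K with P (leave O, /).
Row 12 as worked: O P K P O O P K
The 7th stitch worked is P.

Result:
P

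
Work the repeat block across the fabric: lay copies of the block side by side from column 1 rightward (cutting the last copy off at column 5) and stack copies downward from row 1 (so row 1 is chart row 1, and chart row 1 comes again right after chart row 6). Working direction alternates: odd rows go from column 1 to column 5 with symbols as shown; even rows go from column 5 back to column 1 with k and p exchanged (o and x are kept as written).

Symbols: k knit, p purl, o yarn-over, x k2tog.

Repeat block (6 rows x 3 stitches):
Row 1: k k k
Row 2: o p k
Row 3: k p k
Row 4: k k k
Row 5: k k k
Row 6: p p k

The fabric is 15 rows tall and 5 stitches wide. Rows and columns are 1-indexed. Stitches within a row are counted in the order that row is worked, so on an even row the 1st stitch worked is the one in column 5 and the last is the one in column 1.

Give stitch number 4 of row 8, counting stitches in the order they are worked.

Result:
k

Derivation:
Row 8 uses chart row ((8-1) mod 6)+1 = 2. Row 8 is even, so WS.
Chart row 2 tiled across columns 1-5: o p k o p
WS: work from column 5 back to column 1 (reverse the tiled row), swapping k<->p (o and x unchanged).
Row 8 as worked: k o p k o
The 4th stitch worked is k.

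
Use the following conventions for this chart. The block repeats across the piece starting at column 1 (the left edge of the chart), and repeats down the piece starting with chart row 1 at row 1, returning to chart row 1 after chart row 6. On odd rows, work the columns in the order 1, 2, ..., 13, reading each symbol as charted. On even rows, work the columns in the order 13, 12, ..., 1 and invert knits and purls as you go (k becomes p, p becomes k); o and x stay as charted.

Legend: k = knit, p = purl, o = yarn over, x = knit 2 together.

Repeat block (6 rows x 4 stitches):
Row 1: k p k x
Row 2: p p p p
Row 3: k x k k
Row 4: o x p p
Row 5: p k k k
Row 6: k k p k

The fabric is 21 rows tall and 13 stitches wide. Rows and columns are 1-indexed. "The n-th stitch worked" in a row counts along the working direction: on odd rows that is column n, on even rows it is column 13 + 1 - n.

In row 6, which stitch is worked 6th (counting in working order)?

Result:
p

Derivation:
Row 6: (6-1) mod 6 = 5, so use chart row 6. Even row -> WS.
Chart row 6 tiled across columns 1-13: k k p k k k p k k k p k k
WS row: flip the tiled sequence (start at column 13) and apply k<->p; o and x stay.
Row 6 as worked: p p k p p p k p p p k p p
The 6th stitch worked is p.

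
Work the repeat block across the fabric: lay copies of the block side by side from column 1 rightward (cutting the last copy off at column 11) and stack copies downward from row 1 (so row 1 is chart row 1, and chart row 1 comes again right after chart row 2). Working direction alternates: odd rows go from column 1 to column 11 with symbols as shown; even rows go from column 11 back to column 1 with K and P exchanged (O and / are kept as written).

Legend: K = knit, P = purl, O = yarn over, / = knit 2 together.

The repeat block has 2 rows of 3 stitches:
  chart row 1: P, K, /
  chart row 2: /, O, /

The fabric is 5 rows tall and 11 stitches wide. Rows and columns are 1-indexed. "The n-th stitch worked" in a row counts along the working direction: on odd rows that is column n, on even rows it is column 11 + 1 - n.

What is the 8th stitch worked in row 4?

For row 4: chart row = ((4-1) mod 2) + 1 = 2; this is a WS (even) row.
Chart row 2 tiled across columns 1-11: / O / / O / / O / / O
WS: work from column 11 back to column 1 (reverse the tiled row), swapping K<->P (O and / unchanged).
Row 4 as worked: O / / O / / O / / O /
Stitch 8 in working order -> /

Stitch:
/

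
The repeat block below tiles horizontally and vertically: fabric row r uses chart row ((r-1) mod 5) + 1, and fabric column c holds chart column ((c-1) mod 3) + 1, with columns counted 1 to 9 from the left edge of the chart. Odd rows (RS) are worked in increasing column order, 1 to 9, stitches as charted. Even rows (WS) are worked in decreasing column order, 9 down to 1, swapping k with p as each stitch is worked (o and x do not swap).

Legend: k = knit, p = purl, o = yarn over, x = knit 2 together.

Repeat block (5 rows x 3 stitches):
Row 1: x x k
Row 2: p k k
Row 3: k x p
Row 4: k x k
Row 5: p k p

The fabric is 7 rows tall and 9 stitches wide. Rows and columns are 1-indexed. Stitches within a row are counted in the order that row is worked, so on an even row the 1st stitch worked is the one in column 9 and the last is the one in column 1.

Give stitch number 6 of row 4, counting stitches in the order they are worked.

Row 4 uses chart row ((4-1) mod 5)+1 = 4. Row 4 is even, so WS.
Chart row 4 tiled across columns 1-9: k x k k x k k x k
Wrong side: read the tiled row from column 9 down to 1 and exchange k with p (leave o, x).
Row 4 as worked: p x p p x p p x p
Counting 6 along the worked row gives p.

Result:
p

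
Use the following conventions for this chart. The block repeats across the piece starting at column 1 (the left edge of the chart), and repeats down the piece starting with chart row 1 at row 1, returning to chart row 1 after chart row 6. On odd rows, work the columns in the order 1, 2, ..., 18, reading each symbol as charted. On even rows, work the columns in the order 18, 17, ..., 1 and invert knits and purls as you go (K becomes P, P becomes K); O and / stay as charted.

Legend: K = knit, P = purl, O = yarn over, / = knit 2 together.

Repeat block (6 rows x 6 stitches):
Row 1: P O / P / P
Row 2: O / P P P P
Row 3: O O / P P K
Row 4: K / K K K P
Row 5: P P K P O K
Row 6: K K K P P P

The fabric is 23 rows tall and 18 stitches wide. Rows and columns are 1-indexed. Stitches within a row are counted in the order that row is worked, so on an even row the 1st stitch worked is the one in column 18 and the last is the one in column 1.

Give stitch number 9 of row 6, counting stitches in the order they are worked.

Result:
K

Derivation:
Row 6 uses chart row ((6-1) mod 6)+1 = 6. Row 6 is even, so WS.
Chart row 6 tiled across columns 1-18: K K K P P P K K K P P P K K K P P P
Wrong side: read the tiled row from column 18 down to 1 and exchange K with P (leave O, /).
Row 6 as worked: K K K P P P K K K P P P K K K P P P
Counting 9 along the worked row gives K.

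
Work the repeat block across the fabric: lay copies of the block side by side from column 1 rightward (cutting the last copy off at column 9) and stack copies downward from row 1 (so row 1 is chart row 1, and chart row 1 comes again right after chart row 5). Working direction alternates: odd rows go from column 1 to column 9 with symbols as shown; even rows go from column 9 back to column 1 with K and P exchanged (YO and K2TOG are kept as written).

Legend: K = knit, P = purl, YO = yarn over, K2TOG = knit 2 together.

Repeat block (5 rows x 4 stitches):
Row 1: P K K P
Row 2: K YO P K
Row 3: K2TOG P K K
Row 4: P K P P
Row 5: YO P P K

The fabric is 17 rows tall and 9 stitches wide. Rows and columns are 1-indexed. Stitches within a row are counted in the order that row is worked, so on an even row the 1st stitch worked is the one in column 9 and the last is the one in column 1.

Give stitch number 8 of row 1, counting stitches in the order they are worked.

Stitch:
P

Derivation:
For row 1: chart row = ((1-1) mod 5) + 1 = 1; this is a RS (odd) row.
Chart row 1 tiled across columns 1-9: P K K P P K K P P
RS row: no reversal, no swap; stitch n worked = column n.
Counting 8 along the worked row gives P.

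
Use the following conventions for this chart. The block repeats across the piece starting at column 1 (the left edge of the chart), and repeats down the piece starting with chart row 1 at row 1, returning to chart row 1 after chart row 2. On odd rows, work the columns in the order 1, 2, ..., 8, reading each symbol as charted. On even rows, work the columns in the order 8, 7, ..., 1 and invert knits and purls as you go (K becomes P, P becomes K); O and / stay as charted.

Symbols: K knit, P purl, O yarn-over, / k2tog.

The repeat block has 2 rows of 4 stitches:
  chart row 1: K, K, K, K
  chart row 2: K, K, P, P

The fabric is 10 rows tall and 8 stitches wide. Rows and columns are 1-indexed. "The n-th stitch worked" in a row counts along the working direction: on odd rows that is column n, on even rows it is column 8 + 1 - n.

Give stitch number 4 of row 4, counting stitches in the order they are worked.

Result:
P

Derivation:
For row 4: chart row = ((4-1) mod 2) + 1 = 2; this is a WS (even) row.
Chart row 2 tiled across columns 1-8: K K P P K K P P
WS row: flip the tiled sequence (start at column 8) and apply K<->P; O and / stay.
Row 4 as worked: K K P P K K P P
The 4th stitch worked is P.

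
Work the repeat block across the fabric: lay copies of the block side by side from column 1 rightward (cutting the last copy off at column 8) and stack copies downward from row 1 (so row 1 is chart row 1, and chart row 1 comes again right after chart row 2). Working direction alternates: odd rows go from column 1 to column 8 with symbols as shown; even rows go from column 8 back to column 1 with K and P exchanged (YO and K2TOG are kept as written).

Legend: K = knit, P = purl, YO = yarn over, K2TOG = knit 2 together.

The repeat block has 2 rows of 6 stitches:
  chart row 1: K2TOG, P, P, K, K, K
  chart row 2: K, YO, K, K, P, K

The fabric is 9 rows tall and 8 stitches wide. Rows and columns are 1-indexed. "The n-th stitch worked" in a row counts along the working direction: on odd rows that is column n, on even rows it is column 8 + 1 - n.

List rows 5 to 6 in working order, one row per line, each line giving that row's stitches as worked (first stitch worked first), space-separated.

== ROWS AS WORKED ==
K2TOG P P K K K K2TOG P
YO P P K P P YO P

Derivation:
Row 5: chart row 1, RS - tile across columns 1-8 and work as-is.
Row 6: chart row 2, WS - tiled (columns 1-8): K YO K K P K K YO; work from column 8 back to 1 with K<->P swapped.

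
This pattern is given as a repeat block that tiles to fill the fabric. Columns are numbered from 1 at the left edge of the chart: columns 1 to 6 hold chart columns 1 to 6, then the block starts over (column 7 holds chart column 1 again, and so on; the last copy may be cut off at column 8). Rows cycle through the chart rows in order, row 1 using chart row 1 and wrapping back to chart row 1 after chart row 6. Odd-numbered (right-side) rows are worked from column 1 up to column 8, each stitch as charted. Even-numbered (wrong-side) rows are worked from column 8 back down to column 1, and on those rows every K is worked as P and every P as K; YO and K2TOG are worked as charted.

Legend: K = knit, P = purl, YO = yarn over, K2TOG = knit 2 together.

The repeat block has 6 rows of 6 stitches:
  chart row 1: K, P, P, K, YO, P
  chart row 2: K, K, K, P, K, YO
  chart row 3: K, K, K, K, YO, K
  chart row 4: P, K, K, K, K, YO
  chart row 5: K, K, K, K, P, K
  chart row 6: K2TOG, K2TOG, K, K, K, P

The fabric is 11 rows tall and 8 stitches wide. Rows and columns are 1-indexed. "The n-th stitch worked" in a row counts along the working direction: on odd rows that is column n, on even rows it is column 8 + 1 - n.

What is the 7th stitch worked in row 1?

== STITCH ==
K

Derivation:
For row 1: chart row = ((1-1) mod 6) + 1 = 1; this is a RS (odd) row.
Chart row 1 tiled across columns 1-8: K P P K YO P K P
RS row: no reversal, no swap; stitch n worked = column n.
Stitch 7 in working order -> K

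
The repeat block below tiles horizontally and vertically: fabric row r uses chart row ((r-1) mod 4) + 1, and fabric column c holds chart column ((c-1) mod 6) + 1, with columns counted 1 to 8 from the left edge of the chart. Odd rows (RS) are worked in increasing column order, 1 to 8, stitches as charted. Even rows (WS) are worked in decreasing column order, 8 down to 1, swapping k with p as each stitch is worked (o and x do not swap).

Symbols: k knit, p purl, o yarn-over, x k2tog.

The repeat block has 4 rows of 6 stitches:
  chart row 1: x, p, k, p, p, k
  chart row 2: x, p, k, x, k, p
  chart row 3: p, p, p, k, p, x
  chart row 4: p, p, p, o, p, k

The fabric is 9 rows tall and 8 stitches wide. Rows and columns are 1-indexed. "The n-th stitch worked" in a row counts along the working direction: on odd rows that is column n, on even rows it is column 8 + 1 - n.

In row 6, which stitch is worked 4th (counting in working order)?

Result:
p

Derivation:
For row 6: chart row = ((6-1) mod 4) + 1 = 2; this is a WS (even) row.
Chart row 2 tiled across columns 1-8: x p k x k p x p
Wrong side: read the tiled row from column 8 down to 1 and exchange k with p (leave o, x).
Row 6 as worked: k x k p x p k x
Stitch 4 in working order -> p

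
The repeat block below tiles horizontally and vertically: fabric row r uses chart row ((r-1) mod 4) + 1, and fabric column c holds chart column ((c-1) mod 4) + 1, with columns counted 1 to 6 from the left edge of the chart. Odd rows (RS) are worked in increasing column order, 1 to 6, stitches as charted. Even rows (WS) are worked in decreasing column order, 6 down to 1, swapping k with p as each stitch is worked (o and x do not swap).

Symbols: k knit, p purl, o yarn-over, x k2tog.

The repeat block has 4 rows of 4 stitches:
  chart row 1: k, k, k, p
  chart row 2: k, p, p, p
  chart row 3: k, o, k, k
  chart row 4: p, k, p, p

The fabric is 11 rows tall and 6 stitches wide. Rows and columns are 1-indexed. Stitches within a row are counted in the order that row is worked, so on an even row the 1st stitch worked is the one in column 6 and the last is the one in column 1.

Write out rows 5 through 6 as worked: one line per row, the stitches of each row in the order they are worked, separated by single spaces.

Row 5: chart row 1, RS - tile across columns 1-6 and work as-is.
Row 6: chart row 2, WS - tiled (columns 1-6): k p p p k p; work from column 6 back to 1 with k<->p swapped.

Result:
k k k p k k
k p k k k p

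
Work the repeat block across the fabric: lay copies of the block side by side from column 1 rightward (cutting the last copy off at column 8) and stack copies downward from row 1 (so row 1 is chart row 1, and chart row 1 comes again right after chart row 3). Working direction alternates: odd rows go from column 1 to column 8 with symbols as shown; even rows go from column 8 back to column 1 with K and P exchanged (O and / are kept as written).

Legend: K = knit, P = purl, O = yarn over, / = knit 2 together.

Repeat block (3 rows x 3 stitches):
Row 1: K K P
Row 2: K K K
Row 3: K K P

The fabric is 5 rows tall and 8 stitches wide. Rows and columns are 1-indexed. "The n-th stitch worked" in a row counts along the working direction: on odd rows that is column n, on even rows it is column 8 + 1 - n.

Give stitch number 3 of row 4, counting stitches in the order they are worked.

Stitch:
K

Derivation:
For row 4: chart row = ((4-1) mod 3) + 1 = 1; this is a WS (even) row.
Chart row 1 tiled across columns 1-8: K K P K K P K K
WS: work from column 8 back to column 1 (reverse the tiled row), swapping K<->P (O and / unchanged).
Row 4 as worked: P P K P P K P P
Counting 3 along the worked row gives K.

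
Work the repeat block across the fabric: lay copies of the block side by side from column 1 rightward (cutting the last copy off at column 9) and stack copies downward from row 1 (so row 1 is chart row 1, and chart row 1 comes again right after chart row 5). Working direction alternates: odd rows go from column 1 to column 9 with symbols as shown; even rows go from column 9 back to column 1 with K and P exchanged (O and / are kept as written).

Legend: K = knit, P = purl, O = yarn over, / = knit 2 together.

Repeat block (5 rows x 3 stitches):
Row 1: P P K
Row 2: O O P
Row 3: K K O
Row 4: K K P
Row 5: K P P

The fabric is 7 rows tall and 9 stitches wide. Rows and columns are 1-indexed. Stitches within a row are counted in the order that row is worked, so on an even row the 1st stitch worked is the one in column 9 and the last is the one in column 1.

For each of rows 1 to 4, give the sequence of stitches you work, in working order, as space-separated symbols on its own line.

Rows as worked:
P P K P P K P P K
K O O K O O K O O
K K O K K O K K O
K P P K P P K P P

Derivation:
Row 1: chart row 1, RS - tile across columns 1-9 and work as-is.
Row 2: chart row 2, WS - tiled (columns 1-9): O O P O O P O O P; work from column 9 back to 1 with K<->P swapped.
Row 3: chart row 3, RS - tile across columns 1-9 and work as-is.
Row 4: chart row 4, WS - tiled (columns 1-9): K K P K K P K K P; work from column 9 back to 1 with K<->P swapped.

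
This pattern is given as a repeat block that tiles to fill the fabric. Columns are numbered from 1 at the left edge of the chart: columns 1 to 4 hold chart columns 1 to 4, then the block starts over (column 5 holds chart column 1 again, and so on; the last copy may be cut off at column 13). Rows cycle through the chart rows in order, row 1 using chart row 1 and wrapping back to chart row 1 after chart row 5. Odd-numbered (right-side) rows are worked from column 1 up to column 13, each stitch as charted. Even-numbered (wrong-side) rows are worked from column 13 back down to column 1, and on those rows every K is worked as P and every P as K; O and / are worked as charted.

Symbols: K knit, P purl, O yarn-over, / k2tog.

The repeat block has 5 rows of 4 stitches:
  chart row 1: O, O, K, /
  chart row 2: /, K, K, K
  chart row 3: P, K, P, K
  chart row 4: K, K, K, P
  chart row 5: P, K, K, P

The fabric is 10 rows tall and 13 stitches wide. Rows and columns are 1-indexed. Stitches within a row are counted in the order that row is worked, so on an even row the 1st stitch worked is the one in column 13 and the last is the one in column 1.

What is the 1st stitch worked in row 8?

For row 8: chart row = ((8-1) mod 5) + 1 = 3; this is a WS (even) row.
Chart row 3 tiled across columns 1-13: P K P K P K P K P K P K P
Wrong side: read the tiled row from column 13 down to 1 and exchange K with P (leave O, /).
Row 8 as worked: K P K P K P K P K P K P K
Stitch 1 in working order -> K

Result:
K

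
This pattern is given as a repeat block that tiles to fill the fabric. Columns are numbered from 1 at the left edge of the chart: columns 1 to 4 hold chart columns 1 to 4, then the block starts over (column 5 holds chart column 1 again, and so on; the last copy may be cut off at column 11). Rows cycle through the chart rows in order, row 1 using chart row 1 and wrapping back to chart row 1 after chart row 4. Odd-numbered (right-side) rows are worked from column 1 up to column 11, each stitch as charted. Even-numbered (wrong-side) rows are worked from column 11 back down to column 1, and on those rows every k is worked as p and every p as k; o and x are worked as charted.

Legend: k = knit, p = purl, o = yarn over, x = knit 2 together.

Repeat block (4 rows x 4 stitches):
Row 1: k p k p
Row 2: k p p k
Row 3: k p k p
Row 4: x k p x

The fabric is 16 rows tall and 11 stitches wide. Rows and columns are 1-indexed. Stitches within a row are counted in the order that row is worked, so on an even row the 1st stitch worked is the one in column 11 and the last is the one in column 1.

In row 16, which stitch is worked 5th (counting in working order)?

Row 16: (16-1) mod 4 = 3, so use chart row 4. Even row -> WS.
Chart row 4 tiled across columns 1-11: x k p x x k p x x k p
WS: work from column 11 back to column 1 (reverse the tiled row), swapping k<->p (o and x unchanged).
Row 16 as worked: k p x x k p x x k p x
Stitch 5 in working order -> k

== STITCH ==
k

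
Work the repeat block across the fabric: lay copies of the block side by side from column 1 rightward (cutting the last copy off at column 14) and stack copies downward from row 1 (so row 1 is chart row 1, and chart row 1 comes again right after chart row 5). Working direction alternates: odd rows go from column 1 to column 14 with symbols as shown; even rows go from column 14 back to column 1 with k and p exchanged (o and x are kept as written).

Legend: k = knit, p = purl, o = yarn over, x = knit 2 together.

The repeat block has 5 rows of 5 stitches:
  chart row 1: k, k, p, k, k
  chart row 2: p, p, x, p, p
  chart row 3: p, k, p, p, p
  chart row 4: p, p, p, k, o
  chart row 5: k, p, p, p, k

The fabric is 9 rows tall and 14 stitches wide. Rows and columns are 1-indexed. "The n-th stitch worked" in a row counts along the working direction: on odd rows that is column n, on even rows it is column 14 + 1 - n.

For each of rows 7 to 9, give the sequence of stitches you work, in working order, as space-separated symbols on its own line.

Row 7: chart row 2, RS - tile across columns 1-14 and work as-is.
Row 8: chart row 3, WS - tiled (columns 1-14): p k p p p p k p p p p k p p; work from column 14 back to 1 with k<->p swapped.
Row 9: chart row 4, RS - tile across columns 1-14 and work as-is.

Rows as worked:
p p x p p p p x p p p p x p
k k p k k k k p k k k k p k
p p p k o p p p k o p p p k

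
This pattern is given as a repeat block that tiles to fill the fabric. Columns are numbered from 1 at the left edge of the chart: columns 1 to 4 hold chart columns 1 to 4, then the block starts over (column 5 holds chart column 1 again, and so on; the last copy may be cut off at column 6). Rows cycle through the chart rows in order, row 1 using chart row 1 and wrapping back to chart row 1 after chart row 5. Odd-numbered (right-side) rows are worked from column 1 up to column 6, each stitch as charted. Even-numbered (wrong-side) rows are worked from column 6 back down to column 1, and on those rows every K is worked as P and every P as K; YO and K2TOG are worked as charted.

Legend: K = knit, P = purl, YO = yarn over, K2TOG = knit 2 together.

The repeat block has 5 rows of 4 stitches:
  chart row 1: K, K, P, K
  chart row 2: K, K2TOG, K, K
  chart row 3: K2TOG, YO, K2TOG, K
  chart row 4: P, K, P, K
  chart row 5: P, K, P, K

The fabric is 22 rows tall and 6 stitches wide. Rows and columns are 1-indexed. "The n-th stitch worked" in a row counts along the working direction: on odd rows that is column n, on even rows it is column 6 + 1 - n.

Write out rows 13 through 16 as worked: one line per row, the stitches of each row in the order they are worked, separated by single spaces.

Row 13: chart row 3, RS - tile across columns 1-6 and work as-is.
Row 14: chart row 4, WS - tiled (columns 1-6): P K P K P K; work from column 6 back to 1 with K<->P swapped.
Row 15: chart row 5, RS - tile across columns 1-6 and work as-is.
Row 16: chart row 1, WS - tiled (columns 1-6): K K P K K K; work from column 6 back to 1 with K<->P swapped.

Rows as worked:
K2TOG YO K2TOG K K2TOG YO
P K P K P K
P K P K P K
P P P K P P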